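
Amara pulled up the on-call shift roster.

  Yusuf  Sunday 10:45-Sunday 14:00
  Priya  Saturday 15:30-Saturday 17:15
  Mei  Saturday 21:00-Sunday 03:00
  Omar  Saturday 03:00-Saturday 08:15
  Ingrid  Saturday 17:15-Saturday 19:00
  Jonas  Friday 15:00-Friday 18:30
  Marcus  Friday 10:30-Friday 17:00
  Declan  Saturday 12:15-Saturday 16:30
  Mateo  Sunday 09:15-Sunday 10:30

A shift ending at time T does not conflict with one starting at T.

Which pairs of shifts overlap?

Sorted by start: Marcus, Jonas, Omar, Declan, Priya, Ingrid, Mei, Mateo, Yusuf.
Jonas starts before Marcus ends → Marcus and Jonas overlap.
Omar starts after Marcus ends, so Marcus has no further overlaps.
Omar starts after Jonas ends, so Jonas has no further overlaps.
Declan starts after Omar ends, so Omar has no further overlaps.
Priya starts before Declan ends → Declan and Priya overlap.
Ingrid starts after Declan ends, so Declan has no further overlaps.
Ingrid starts exactly when Priya ends (back-to-back, no overlap), so Priya has no further overlaps.
Mei starts after Ingrid ends, so Ingrid has no further overlaps.
Mateo starts after Mei ends, so Mei has no further overlaps.
Yusuf starts after Mateo ends.

Declan & Priya, Jonas & Marcus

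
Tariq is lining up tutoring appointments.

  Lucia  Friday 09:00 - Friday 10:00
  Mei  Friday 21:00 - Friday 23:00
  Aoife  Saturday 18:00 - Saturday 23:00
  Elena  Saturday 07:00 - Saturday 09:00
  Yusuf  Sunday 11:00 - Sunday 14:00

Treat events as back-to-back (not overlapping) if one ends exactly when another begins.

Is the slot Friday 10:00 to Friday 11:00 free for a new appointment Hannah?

Yes — the slot is free

Lucia: ends Friday 10:00 at or before Hannah starts Friday 10:00 → clear.
Mei: starts Friday 21:00 at or after Hannah ends Friday 11:00 → clear.
Elena: starts Saturday 07:00 at or after Hannah ends Friday 11:00 → clear.
Aoife: starts Saturday 18:00 at or after Hannah ends Friday 11:00 → clear.
Yusuf: starts Sunday 11:00 at or after Hannah ends Friday 11:00 → clear.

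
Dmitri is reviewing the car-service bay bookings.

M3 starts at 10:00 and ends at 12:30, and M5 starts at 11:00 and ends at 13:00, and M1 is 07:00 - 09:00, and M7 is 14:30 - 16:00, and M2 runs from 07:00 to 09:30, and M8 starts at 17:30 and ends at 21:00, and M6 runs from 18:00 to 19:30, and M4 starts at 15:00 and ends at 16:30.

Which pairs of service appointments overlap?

M1 & M2, M3 & M5, M4 & M7, M6 & M8

Two intervals overlap when each starts before the other ends.
Sorted by start: M1, M2, M3, M5, M7, M4, M8, M6.
M2 starts before M1 ends → M1 and M2 overlap.
M3 starts after M1 ends; M1 is clear from here.
M3 starts after M2 ends; M2 is clear from here.
M5 starts before M3 ends → M3 and M5 overlap.
M7 starts after M3 ends; M3 is clear from here.
M7 starts after M5 ends; M5 is clear from here.
M4 starts before M7 ends → M7 and M4 overlap.
M8 starts after M7 ends; M7 is clear from here.
M8 starts after M4 ends; M4 is clear from here.
M6 starts before M8 ends → M8 and M6 overlap.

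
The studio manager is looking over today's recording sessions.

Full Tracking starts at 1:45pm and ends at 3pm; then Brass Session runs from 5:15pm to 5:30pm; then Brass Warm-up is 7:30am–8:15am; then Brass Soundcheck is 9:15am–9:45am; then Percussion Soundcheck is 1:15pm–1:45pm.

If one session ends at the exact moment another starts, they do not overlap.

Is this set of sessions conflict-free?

Sorted by start: Brass Warm-up, Brass Soundcheck, Percussion Soundcheck, Full Tracking, Brass Session.
Brass Soundcheck starts after Brass Warm-up ends; Brass Warm-up is clear from here.
Percussion Soundcheck starts after Brass Soundcheck ends; Brass Soundcheck is clear from here.
Full Tracking starts exactly when Percussion Soundcheck ends (back-to-back, no overlap); Percussion Soundcheck is clear from here.
Brass Session starts after Full Tracking ends.
Every pair is clear; the schedule has no overlaps.

Yes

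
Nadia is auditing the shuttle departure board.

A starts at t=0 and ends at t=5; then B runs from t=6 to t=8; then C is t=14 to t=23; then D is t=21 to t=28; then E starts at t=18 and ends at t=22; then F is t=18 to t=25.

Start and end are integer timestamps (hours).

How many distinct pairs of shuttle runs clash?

Sorted by start: A, B, C, E, F, D.
B starts after A ends — done with A.
C starts after B ends — done with B.
E starts before C ends → C and E overlap.
F starts before C ends → C and F overlap.
D starts before C ends → C and D overlap.
F starts before E ends → E and F overlap.
D starts before E ends → E and D overlap.
D starts before F ends → F and D overlap.
Overlapping pairs: C & D, C & E, C & F, D & E, D & F, E & F — 6 in total.

6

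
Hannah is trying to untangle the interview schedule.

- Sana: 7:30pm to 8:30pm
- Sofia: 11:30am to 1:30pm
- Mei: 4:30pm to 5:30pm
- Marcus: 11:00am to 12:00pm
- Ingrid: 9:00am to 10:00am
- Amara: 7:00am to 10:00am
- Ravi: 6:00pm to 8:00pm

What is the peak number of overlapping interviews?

Sort all start/end points and keep a running count:
7:00am start Amara → 1
9:00am start Ingrid → 2
10:00am end Amara → 1
10:00am end Ingrid → 0
11:00am start Marcus → 1
11:30am start Sofia → 2
12:00pm end Marcus → 1
1:30pm end Sofia → 0
4:30pm start Mei → 1
5:30pm end Mei → 0
6:00pm start Ravi → 1
7:30pm start Sana → 2
8:00pm end Ravi → 1
8:30pm end Sana → 0
Peak is 2, at 9:00am (Amara, Ingrid).

2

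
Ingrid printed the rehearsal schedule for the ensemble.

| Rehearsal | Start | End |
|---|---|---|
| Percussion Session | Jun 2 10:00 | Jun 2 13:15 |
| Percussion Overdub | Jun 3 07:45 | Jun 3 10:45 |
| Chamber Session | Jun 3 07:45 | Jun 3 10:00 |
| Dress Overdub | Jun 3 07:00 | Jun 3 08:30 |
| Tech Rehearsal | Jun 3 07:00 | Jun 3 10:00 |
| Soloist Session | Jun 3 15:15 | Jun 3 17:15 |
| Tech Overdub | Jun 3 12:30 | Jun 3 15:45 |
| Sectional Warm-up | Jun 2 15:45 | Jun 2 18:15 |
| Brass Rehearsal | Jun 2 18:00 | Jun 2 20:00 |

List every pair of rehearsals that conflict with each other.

Brass Rehearsal & Sectional Warm-up, Chamber Session & Dress Overdub, Chamber Session & Percussion Overdub, Chamber Session & Tech Rehearsal, Dress Overdub & Percussion Overdub, Dress Overdub & Tech Rehearsal, Percussion Overdub & Tech Rehearsal, Soloist Session & Tech Overdub

Two intervals overlap when each starts before the other ends.
Sorted by start: Percussion Session, Sectional Warm-up, Brass Rehearsal, Dress Overdub, Tech Rehearsal, Percussion Overdub, Chamber Session, Tech Overdub, Soloist Session.
Sectional Warm-up starts after Percussion Session ends, so Percussion Session has no further overlaps.
Brass Rehearsal starts before Sectional Warm-up ends → Sectional Warm-up and Brass Rehearsal overlap.
Dress Overdub starts after Sectional Warm-up ends, so Sectional Warm-up has no further overlaps.
Dress Overdub starts after Brass Rehearsal ends, so Brass Rehearsal has no further overlaps.
Tech Rehearsal starts before Dress Overdub ends → Dress Overdub and Tech Rehearsal overlap.
Percussion Overdub starts before Dress Overdub ends → Dress Overdub and Percussion Overdub overlap.
Chamber Session starts before Dress Overdub ends → Dress Overdub and Chamber Session overlap.
Tech Overdub starts after Dress Overdub ends, so Dress Overdub has no further overlaps.
Percussion Overdub starts before Tech Rehearsal ends → Tech Rehearsal and Percussion Overdub overlap.
Chamber Session starts before Tech Rehearsal ends → Tech Rehearsal and Chamber Session overlap.
Tech Overdub starts after Tech Rehearsal ends, so Tech Rehearsal has no further overlaps.
Chamber Session starts before Percussion Overdub ends → Percussion Overdub and Chamber Session overlap.
Tech Overdub starts after Percussion Overdub ends, so Percussion Overdub has no further overlaps.
Tech Overdub starts after Chamber Session ends, so Chamber Session has no further overlaps.
Soloist Session starts before Tech Overdub ends → Tech Overdub and Soloist Session overlap.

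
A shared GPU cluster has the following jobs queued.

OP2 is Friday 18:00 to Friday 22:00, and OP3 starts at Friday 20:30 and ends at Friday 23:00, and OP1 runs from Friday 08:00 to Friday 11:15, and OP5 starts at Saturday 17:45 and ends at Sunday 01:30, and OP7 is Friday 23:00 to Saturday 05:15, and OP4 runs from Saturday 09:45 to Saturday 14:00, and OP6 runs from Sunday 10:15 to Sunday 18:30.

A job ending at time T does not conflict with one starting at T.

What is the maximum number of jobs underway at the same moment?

Sweep the timeline, counting +1 at each start and −1 at each end (ends before starts at a tie):
Friday 08:00 start OP1 → 1
Friday 11:15 end OP1 → 0
Friday 18:00 start OP2 → 1
Friday 20:30 start OP3 → 2
Friday 22:00 end OP2 → 1
Friday 23:00 end OP3 → 0
Friday 23:00 start OP7 → 1
Saturday 05:15 end OP7 → 0
Saturday 09:45 start OP4 → 1
Saturday 14:00 end OP4 → 0
Saturday 17:45 start OP5 → 1
Sunday 01:30 end OP5 → 0
Sunday 10:15 start OP6 → 1
Sunday 18:30 end OP6 → 0
Peak is 2, at Friday 20:30 (OP2, OP3).

2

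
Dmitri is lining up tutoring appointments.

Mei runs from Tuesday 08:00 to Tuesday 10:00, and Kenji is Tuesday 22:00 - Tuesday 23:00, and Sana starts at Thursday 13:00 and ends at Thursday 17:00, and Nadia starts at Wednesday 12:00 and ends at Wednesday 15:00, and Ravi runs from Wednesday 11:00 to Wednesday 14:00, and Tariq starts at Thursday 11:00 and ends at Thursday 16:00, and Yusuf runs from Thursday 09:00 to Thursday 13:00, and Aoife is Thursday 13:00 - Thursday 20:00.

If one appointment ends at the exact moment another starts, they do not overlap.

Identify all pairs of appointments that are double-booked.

Aoife & Sana, Aoife & Tariq, Nadia & Ravi, Sana & Tariq, Tariq & Yusuf

Two intervals overlap when each starts before the other ends.
Sorted by start: Mei, Kenji, Ravi, Nadia, Yusuf, Tariq, Sana, Aoife.
Kenji starts after Mei ends, so nothing later overlaps Mei either.
Ravi starts after Kenji ends, so nothing later overlaps Kenji either.
Nadia starts before Ravi ends → Ravi and Nadia overlap.
Yusuf starts after Ravi ends, so nothing later overlaps Ravi either.
Yusuf starts after Nadia ends, so nothing later overlaps Nadia either.
Tariq starts before Yusuf ends → Yusuf and Tariq overlap.
Sana starts exactly when Yusuf ends (back-to-back, no overlap), so nothing later overlaps Yusuf either.
Sana starts before Tariq ends → Tariq and Sana overlap.
Aoife starts before Tariq ends → Tariq and Aoife overlap.
Aoife starts before Sana ends → Sana and Aoife overlap.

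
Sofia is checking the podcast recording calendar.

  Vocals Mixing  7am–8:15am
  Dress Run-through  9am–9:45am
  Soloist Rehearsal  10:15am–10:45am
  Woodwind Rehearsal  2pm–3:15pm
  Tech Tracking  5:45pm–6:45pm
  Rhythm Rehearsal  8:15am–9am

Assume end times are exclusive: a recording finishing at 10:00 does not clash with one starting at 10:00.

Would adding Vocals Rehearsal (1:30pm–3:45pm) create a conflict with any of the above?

Yes — it overlaps Woodwind Rehearsal

Vocals Mixing: ends 8:15am at or before Vocals Rehearsal starts 1:30pm → clear.
Rhythm Rehearsal: ends 9am at or before Vocals Rehearsal starts 1:30pm → clear.
Dress Run-through: ends 9:45am at or before Vocals Rehearsal starts 1:30pm → clear.
Soloist Rehearsal: ends 10:45am at or before Vocals Rehearsal starts 1:30pm → clear.
Woodwind Rehearsal: starts 2pm before Vocals Rehearsal ends 3:45pm, and ends 3:15pm after Vocals Rehearsal starts 1:30pm → overlap.
Tech Tracking: starts 5:45pm at or after Vocals Rehearsal ends 3:45pm → clear.
Vocals Rehearsal overlaps Woodwind Rehearsal.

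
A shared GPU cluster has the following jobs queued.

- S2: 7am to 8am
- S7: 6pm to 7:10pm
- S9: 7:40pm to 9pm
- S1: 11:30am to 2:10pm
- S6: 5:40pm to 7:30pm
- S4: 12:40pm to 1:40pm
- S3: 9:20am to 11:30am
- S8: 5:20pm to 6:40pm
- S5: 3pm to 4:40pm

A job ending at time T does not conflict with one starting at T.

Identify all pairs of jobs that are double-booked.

S1 & S4, S6 & S7, S6 & S8, S7 & S8

Sorted by start: S2, S3, S1, S4, S5, S8, S6, S7, S9.
S3 starts after S2 ends, so nothing later overlaps S2 either.
S1 starts exactly when S3 ends (back-to-back, no overlap), so nothing later overlaps S3 either.
S4 starts before S1 ends → S1 and S4 overlap.
S5 starts after S1 ends, so nothing later overlaps S1 either.
S5 starts after S4 ends, so nothing later overlaps S4 either.
S8 starts after S5 ends, so nothing later overlaps S5 either.
S6 starts before S8 ends → S8 and S6 overlap.
S7 starts before S8 ends → S8 and S7 overlap.
S9 starts after S8 ends.
S7 starts before S6 ends → S6 and S7 overlap.
S9 starts after S6 ends.
S9 starts after S7 ends.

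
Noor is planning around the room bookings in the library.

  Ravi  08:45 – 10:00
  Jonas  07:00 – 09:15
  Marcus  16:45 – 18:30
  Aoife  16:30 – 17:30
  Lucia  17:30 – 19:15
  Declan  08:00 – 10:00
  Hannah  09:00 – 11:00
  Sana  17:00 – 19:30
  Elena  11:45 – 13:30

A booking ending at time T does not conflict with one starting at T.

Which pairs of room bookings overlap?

Aoife & Marcus, Aoife & Sana, Declan & Hannah, Declan & Jonas, Declan & Ravi, Hannah & Jonas, Hannah & Ravi, Jonas & Ravi, Lucia & Marcus, Lucia & Sana, Marcus & Sana

Two intervals overlap when each starts before the other ends.
Sorted by start: Jonas, Declan, Ravi, Hannah, Elena, Aoife, Marcus, Sana, Lucia.
Declan starts before Jonas ends → Jonas and Declan overlap.
Ravi starts before Jonas ends → Jonas and Ravi overlap.
Hannah starts before Jonas ends → Jonas and Hannah overlap.
Elena starts after Jonas ends, so nothing later overlaps Jonas either.
Ravi starts before Declan ends → Declan and Ravi overlap.
Hannah starts before Declan ends → Declan and Hannah overlap.
Elena starts after Declan ends, so nothing later overlaps Declan either.
Hannah starts before Ravi ends → Ravi and Hannah overlap.
Elena starts after Ravi ends, so nothing later overlaps Ravi either.
Elena starts after Hannah ends, so nothing later overlaps Hannah either.
Aoife starts after Elena ends, so nothing later overlaps Elena either.
Marcus starts before Aoife ends → Aoife and Marcus overlap.
Sana starts before Aoife ends → Aoife and Sana overlap.
Lucia starts exactly when Aoife ends (back-to-back, no overlap).
Sana starts before Marcus ends → Marcus and Sana overlap.
Lucia starts before Marcus ends → Marcus and Lucia overlap.
Lucia starts before Sana ends → Sana and Lucia overlap.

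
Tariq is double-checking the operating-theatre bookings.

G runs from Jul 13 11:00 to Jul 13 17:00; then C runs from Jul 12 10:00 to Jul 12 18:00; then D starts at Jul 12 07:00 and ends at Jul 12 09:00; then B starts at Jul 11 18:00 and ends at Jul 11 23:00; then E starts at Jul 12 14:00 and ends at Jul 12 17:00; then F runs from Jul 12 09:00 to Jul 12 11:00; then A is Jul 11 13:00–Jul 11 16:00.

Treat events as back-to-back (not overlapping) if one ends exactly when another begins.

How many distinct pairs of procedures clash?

2

Sorted by start: A, B, D, F, C, E, G.
B starts after A ends, so A has no further overlaps.
D starts after B ends, so B has no further overlaps.
F starts exactly when D ends (back-to-back, no overlap), so D has no further overlaps.
C starts before F ends → F and C overlap.
E starts after F ends, so F has no further overlaps.
E starts before C ends → C and E overlap.
G starts after C ends.
G starts after E ends.
Overlapping pairs: C & E, C & F — 2 in total.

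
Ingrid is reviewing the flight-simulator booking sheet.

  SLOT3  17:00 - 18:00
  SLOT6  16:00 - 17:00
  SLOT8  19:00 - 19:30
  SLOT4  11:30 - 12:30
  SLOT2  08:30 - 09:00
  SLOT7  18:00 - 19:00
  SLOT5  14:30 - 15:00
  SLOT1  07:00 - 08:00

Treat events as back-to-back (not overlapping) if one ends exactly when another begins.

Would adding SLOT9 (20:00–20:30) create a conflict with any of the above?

SLOT1: ends 08:00 at or before SLOT9 starts 20:00 → clear.
SLOT2: ends 09:00 at or before SLOT9 starts 20:00 → clear.
SLOT4: ends 12:30 at or before SLOT9 starts 20:00 → clear.
SLOT5: ends 15:00 at or before SLOT9 starts 20:00 → clear.
SLOT6: ends 17:00 at or before SLOT9 starts 20:00 → clear.
SLOT3: ends 18:00 at or before SLOT9 starts 20:00 → clear.
SLOT7: ends 19:00 at or before SLOT9 starts 20:00 → clear.
SLOT8: ends 19:30 at or before SLOT9 starts 20:00 → clear.

No — it doesn't clash with anything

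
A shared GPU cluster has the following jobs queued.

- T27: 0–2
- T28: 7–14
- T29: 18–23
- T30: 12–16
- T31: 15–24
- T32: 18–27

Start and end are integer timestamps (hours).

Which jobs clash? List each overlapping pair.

Sorted by start: T27, T28, T30, T31, T29, T32.
T28 starts after T27 ends, so nothing later overlaps T27 either.
T30 starts before T28 ends → T28 and T30 overlap.
T31 starts after T28 ends, so nothing later overlaps T28 either.
T31 starts before T30 ends → T30 and T31 overlap.
T29 starts after T30 ends, so nothing later overlaps T30 either.
T29 starts before T31 ends → T31 and T29 overlap.
T32 starts before T31 ends → T31 and T32 overlap.
T32 starts before T29 ends → T29 and T32 overlap.

T28 & T30, T29 & T31, T29 & T32, T30 & T31, T31 & T32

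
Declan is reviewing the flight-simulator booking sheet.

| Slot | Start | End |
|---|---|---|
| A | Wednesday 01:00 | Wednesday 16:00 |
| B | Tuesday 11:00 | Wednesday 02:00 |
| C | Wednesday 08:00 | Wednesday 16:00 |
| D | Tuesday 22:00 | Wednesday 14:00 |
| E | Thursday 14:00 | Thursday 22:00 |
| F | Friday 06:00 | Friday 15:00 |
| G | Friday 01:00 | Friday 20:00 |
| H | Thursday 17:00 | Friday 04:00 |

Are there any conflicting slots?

Yes

Sorted by start: B, D, A, C, E, H, G, F.
D starts before B ends → B and D overlap.
That's a conflict, so the schedule is not conflict-free.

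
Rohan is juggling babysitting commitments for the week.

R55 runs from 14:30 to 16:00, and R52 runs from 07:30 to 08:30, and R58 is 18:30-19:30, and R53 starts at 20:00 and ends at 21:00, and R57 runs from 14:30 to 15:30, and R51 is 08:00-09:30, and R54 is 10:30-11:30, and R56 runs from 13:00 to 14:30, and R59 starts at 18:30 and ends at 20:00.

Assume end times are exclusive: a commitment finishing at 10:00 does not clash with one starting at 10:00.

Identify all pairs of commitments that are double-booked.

Sorted by start: R52, R51, R54, R56, R55, R57, R58, R59, R53.
R51 starts before R52 ends → R52 and R51 overlap.
R54 starts after R52 ends, so nothing later overlaps R52 either.
R54 starts after R51 ends, so nothing later overlaps R51 either.
R56 starts after R54 ends, so nothing later overlaps R54 either.
R55 starts exactly when R56 ends (back-to-back, no overlap), so nothing later overlaps R56 either.
R57 starts before R55 ends → R55 and R57 overlap.
R58 starts after R55 ends, so nothing later overlaps R55 either.
R58 starts after R57 ends, so nothing later overlaps R57 either.
R59 starts before R58 ends → R58 and R59 overlap.
R53 starts after R58 ends.
R53 starts exactly when R59 ends (back-to-back, no overlap).

R51 & R52, R55 & R57, R58 & R59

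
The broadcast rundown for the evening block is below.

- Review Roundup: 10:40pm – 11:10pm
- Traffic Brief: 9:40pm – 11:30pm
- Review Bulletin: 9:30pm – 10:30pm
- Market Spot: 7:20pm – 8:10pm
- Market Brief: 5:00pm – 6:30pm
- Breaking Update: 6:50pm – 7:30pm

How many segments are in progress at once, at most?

Walk through starts and ends in time order (an end at T is processed before a start at T):
5:00pm start Market Brief → 1
6:30pm end Market Brief → 0
6:50pm start Breaking Update → 1
7:20pm start Market Spot → 2
7:30pm end Breaking Update → 1
8:10pm end Market Spot → 0
9:30pm start Review Bulletin → 1
9:40pm start Traffic Brief → 2
10:30pm end Review Bulletin → 1
10:40pm start Review Roundup → 2
11:10pm end Review Roundup → 1
11:30pm end Traffic Brief → 0
Peak is 2, at 7:20pm (Breaking Update, Market Spot).

2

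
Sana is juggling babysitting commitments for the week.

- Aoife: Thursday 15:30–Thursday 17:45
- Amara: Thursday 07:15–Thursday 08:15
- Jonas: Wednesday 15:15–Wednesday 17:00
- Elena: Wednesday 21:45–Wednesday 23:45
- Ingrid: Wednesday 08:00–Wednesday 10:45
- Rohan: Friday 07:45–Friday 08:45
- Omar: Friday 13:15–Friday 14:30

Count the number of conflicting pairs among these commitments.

Sorted by start: Ingrid, Jonas, Elena, Amara, Aoife, Rohan, Omar.
Jonas starts after Ingrid ends; Ingrid is clear from here.
Elena starts after Jonas ends; Jonas is clear from here.
Amara starts after Elena ends; Elena is clear from here.
Aoife starts after Amara ends; Amara is clear from here.
Rohan starts after Aoife ends; Aoife is clear from here.
Omar starts after Rohan ends.
No pair overlaps.

0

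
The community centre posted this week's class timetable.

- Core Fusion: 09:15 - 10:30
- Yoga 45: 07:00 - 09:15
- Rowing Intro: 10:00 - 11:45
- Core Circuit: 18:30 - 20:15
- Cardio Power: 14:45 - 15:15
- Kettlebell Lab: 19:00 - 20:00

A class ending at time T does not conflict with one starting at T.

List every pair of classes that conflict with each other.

Core Circuit & Kettlebell Lab, Core Fusion & Rowing Intro

Check each pair: they overlap iff neither finishes before the other starts.
Sorted by start: Yoga 45, Core Fusion, Rowing Intro, Cardio Power, Core Circuit, Kettlebell Lab.
Core Fusion starts exactly when Yoga 45 ends (back-to-back, no overlap), so Yoga 45 has no further overlaps.
Rowing Intro starts before Core Fusion ends → Core Fusion and Rowing Intro overlap.
Cardio Power starts after Core Fusion ends, so Core Fusion has no further overlaps.
Cardio Power starts after Rowing Intro ends, so Rowing Intro has no further overlaps.
Core Circuit starts after Cardio Power ends, so Cardio Power has no further overlaps.
Kettlebell Lab starts before Core Circuit ends → Core Circuit and Kettlebell Lab overlap.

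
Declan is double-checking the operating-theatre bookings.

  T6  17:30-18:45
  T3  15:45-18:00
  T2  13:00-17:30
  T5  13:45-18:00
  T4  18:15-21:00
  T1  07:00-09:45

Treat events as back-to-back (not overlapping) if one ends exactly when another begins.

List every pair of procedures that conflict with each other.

T2 & T3, T2 & T5, T3 & T5, T3 & T6, T4 & T6, T5 & T6

Sorted by start: T1, T2, T5, T3, T6, T4.
T2 starts after T1 ends — done with T1.
T5 starts before T2 ends → T2 and T5 overlap.
T3 starts before T2 ends → T2 and T3 overlap.
T6 starts exactly when T2 ends (back-to-back, no overlap) — done with T2.
T3 starts before T5 ends → T5 and T3 overlap.
T6 starts before T5 ends → T5 and T6 overlap.
T4 starts after T5 ends.
T6 starts before T3 ends → T3 and T6 overlap.
T4 starts after T3 ends.
T4 starts before T6 ends → T6 and T4 overlap.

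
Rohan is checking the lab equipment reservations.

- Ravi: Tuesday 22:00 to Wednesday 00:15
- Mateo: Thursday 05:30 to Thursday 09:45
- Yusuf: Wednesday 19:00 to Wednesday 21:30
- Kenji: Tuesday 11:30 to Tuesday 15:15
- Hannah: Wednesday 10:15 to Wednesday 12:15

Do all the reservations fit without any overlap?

Sorted by start: Kenji, Ravi, Hannah, Yusuf, Mateo.
Ravi starts after Kenji ends — done with Kenji.
Hannah starts after Ravi ends — done with Ravi.
Yusuf starts after Hannah ends — done with Hannah.
Mateo starts after Yusuf ends.
Every pair is clear; the schedule has no overlaps.

Yes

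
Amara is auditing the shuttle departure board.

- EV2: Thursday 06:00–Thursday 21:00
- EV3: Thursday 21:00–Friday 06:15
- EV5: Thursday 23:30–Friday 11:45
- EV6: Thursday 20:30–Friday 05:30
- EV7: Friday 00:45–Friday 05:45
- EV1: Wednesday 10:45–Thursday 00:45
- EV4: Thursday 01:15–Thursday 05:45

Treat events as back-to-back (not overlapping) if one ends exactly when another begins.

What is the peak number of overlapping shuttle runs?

4

Sort all start/end points and keep a running count:
Wednesday 10:45 start EV1 → 1
Thursday 00:45 end EV1 → 0
Thursday 01:15 start EV4 → 1
Thursday 05:45 end EV4 → 0
Thursday 06:00 start EV2 → 1
Thursday 20:30 start EV6 → 2
Thursday 21:00 end EV2 → 1
Thursday 21:00 start EV3 → 2
Thursday 23:30 start EV5 → 3
Friday 00:45 start EV7 → 4
Friday 05:30 end EV6 → 3
Friday 05:45 end EV7 → 2
Friday 06:15 end EV3 → 1
Friday 11:45 end EV5 → 0
Peak is 4, at Friday 00:45 (EV3, EV5, EV6, EV7).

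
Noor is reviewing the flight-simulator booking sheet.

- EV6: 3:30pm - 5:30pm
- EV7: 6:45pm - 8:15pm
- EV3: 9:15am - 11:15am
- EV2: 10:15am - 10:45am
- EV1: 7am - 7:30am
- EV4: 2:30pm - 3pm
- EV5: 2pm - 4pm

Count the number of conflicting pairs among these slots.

Two intervals overlap when each starts before the other ends.
Sorted by start: EV1, EV3, EV2, EV5, EV4, EV6, EV7.
EV3 starts after EV1 ends — done with EV1.
EV2 starts before EV3 ends → EV3 and EV2 overlap.
EV5 starts after EV3 ends — done with EV3.
EV5 starts after EV2 ends — done with EV2.
EV4 starts before EV5 ends → EV5 and EV4 overlap.
EV6 starts before EV5 ends → EV5 and EV6 overlap.
EV7 starts after EV5 ends.
EV6 starts after EV4 ends — done with EV4.
EV7 starts after EV6 ends.
Overlapping pairs: EV2 & EV3, EV4 & EV5, EV5 & EV6 — 3 in total.

3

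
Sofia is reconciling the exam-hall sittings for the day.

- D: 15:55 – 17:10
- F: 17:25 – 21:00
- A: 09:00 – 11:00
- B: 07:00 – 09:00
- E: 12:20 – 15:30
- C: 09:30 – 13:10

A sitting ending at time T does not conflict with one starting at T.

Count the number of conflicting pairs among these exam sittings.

2

Sorted by start: B, A, C, E, D, F.
A starts exactly when B ends (back-to-back, no overlap) — done with B.
C starts before A ends → A and C overlap.
E starts after A ends — done with A.
E starts before C ends → C and E overlap.
D starts after C ends — done with C.
D starts after E ends — done with E.
F starts after D ends.
Overlapping pairs: A & C, C & E — 2 in total.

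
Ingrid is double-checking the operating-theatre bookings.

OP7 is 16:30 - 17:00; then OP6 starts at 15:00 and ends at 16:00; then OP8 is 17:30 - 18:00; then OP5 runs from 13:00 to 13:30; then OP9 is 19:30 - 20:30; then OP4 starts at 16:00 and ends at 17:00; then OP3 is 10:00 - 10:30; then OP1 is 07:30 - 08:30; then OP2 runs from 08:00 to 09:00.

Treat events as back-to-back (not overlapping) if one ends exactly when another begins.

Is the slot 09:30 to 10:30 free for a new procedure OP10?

No — it overlaps OP3

OP1: ends 08:30 at or before OP10 starts 09:30 → clear.
OP2: ends 09:00 at or before OP10 starts 09:30 → clear.
OP3: starts 10:00 before OP10 ends 10:30, and ends 10:30 after OP10 starts 09:30 → overlap.
OP5: starts 13:00 at or after OP10 ends 10:30 → clear.
OP6: starts 15:00 at or after OP10 ends 10:30 → clear.
OP4: starts 16:00 at or after OP10 ends 10:30 → clear.
OP7: starts 16:30 at or after OP10 ends 10:30 → clear.
OP8: starts 17:30 at or after OP10 ends 10:30 → clear.
OP9: starts 19:30 at or after OP10 ends 10:30 → clear.
OP10 overlaps OP3.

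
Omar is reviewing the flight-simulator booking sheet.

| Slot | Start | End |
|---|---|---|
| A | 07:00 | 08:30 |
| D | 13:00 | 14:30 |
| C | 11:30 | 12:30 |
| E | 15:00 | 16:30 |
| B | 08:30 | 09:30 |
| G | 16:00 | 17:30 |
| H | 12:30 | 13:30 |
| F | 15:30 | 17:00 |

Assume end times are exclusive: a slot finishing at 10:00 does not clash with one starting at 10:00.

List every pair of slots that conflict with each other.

Check each pair: they overlap iff neither finishes before the other starts.
Sorted by start: A, B, C, H, D, E, F, G.
B starts exactly when A ends (back-to-back, no overlap) — done with A.
C starts after B ends — done with B.
H starts exactly when C ends (back-to-back, no overlap) — done with C.
D starts before H ends → H and D overlap.
E starts after H ends — done with H.
E starts after D ends — done with D.
F starts before E ends → E and F overlap.
G starts before E ends → E and G overlap.
G starts before F ends → F and G overlap.

D & H, E & F, E & G, F & G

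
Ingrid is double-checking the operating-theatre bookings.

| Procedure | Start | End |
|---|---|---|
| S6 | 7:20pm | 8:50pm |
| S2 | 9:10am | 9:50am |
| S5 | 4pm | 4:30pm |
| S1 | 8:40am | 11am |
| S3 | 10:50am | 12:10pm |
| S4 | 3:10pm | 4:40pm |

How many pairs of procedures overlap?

Sorted by start: S1, S2, S3, S4, S5, S6.
S2 starts before S1 ends → S1 and S2 overlap.
S3 starts before S1 ends → S1 and S3 overlap.
S4 starts after S1 ends, so nothing later overlaps S1 either.
S3 starts after S2 ends, so nothing later overlaps S2 either.
S4 starts after S3 ends, so nothing later overlaps S3 either.
S5 starts before S4 ends → S4 and S5 overlap.
S6 starts after S4 ends.
S6 starts after S5 ends.
Overlapping pairs: S1 & S2, S1 & S3, S4 & S5 — 3 in total.

3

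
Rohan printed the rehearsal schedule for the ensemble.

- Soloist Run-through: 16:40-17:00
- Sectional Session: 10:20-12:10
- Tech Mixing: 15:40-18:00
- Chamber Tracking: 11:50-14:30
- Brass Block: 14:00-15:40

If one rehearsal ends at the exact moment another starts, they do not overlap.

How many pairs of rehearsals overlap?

Sorted by start: Sectional Session, Chamber Tracking, Brass Block, Tech Mixing, Soloist Run-through.
Chamber Tracking starts before Sectional Session ends → Sectional Session and Chamber Tracking overlap.
Brass Block starts after Sectional Session ends; Sectional Session is clear from here.
Brass Block starts before Chamber Tracking ends → Chamber Tracking and Brass Block overlap.
Tech Mixing starts after Chamber Tracking ends; Chamber Tracking is clear from here.
Tech Mixing starts exactly when Brass Block ends (back-to-back, no overlap); Brass Block is clear from here.
Soloist Run-through starts before Tech Mixing ends → Tech Mixing and Soloist Run-through overlap.
Overlapping pairs: Brass Block & Chamber Tracking, Chamber Tracking & Sectional Session, Soloist Run-through & Tech Mixing — 3 in total.

3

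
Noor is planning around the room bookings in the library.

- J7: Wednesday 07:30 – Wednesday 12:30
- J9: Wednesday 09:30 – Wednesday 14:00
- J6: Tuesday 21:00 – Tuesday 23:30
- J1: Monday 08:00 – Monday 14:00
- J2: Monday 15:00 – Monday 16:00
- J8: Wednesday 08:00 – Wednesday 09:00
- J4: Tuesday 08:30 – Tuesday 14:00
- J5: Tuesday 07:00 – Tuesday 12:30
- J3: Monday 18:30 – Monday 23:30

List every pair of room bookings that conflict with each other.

J4 & J5, J7 & J8, J7 & J9

Sorted by start: J1, J2, J3, J5, J4, J6, J7, J8, J9.
J2 starts after J1 ends — done with J1.
J3 starts after J2 ends — done with J2.
J5 starts after J3 ends — done with J3.
J4 starts before J5 ends → J5 and J4 overlap.
J6 starts after J5 ends — done with J5.
J6 starts after J4 ends — done with J4.
J7 starts after J6 ends — done with J6.
J8 starts before J7 ends → J7 and J8 overlap.
J9 starts before J7 ends → J7 and J9 overlap.
J9 starts after J8 ends.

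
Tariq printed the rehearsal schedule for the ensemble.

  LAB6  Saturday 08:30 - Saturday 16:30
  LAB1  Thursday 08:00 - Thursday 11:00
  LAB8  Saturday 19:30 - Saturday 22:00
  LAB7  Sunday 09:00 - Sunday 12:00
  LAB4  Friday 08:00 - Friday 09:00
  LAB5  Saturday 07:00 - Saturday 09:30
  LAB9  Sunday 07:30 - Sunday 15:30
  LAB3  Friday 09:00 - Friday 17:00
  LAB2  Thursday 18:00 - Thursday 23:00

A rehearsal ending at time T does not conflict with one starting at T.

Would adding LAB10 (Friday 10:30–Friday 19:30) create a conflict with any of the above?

Yes — it overlaps LAB3

LAB1: ends Thursday 11:00 at or before LAB10 starts Friday 10:30 → clear.
LAB2: ends Thursday 23:00 at or before LAB10 starts Friday 10:30 → clear.
LAB4: ends Friday 09:00 at or before LAB10 starts Friday 10:30 → clear.
LAB3: starts Friday 09:00 before LAB10 ends Friday 19:30, and ends Friday 17:00 after LAB10 starts Friday 10:30 → overlap.
LAB5: starts Saturday 07:00 at or after LAB10 ends Friday 19:30 → clear.
LAB6: starts Saturday 08:30 at or after LAB10 ends Friday 19:30 → clear.
LAB8: starts Saturday 19:30 at or after LAB10 ends Friday 19:30 → clear.
LAB9: starts Sunday 07:30 at or after LAB10 ends Friday 19:30 → clear.
LAB7: starts Sunday 09:00 at or after LAB10 ends Friday 19:30 → clear.
LAB10 overlaps LAB3.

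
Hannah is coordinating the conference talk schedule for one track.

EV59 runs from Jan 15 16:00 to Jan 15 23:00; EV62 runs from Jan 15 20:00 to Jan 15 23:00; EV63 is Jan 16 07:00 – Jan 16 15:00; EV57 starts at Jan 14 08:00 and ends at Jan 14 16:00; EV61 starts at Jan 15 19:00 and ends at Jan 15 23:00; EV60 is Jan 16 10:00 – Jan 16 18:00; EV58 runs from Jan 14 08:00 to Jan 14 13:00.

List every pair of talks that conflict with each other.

Two intervals overlap when each starts before the other ends.
Sorted by start: EV57, EV58, EV59, EV61, EV62, EV63, EV60.
EV58 starts before EV57 ends → EV57 and EV58 overlap.
EV59 starts after EV57 ends; EV57 is clear from here.
EV59 starts after EV58 ends; EV58 is clear from here.
EV61 starts before EV59 ends → EV59 and EV61 overlap.
EV62 starts before EV59 ends → EV59 and EV62 overlap.
EV63 starts after EV59 ends; EV59 is clear from here.
EV62 starts before EV61 ends → EV61 and EV62 overlap.
EV63 starts after EV61 ends; EV61 is clear from here.
EV63 starts after EV62 ends; EV62 is clear from here.
EV60 starts before EV63 ends → EV63 and EV60 overlap.

EV57 & EV58, EV59 & EV61, EV59 & EV62, EV60 & EV63, EV61 & EV62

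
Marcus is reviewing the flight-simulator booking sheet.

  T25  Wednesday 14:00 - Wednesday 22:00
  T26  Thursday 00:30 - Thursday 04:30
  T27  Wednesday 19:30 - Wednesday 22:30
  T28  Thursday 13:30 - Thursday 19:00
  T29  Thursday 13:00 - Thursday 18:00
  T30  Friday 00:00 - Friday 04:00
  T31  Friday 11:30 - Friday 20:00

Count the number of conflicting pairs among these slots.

Check each pair: they overlap iff neither finishes before the other starts.
Sorted by start: T25, T27, T26, T29, T28, T30, T31.
T27 starts before T25 ends → T25 and T27 overlap.
T26 starts after T25 ends, so nothing later overlaps T25 either.
T26 starts after T27 ends, so nothing later overlaps T27 either.
T29 starts after T26 ends, so nothing later overlaps T26 either.
T28 starts before T29 ends → T29 and T28 overlap.
T30 starts after T29 ends, so nothing later overlaps T29 either.
T30 starts after T28 ends, so nothing later overlaps T28 either.
T31 starts after T30 ends.
Overlapping pairs: T25 & T27, T28 & T29 — 2 in total.

2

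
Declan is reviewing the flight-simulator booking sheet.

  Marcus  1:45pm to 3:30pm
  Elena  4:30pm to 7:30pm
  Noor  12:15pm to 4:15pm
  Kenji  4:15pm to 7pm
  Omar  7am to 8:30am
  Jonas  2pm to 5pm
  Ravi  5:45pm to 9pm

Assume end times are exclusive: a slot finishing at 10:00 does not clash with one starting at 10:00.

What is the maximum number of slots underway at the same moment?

Walk through starts and ends in time order (an end at T is processed before a start at T):
7am start Omar → 1
8:30am end Omar → 0
12:15pm start Noor → 1
1:45pm start Marcus → 2
2pm start Jonas → 3
3:30pm end Marcus → 2
4:15pm end Noor → 1
4:15pm start Kenji → 2
4:30pm start Elena → 3
5pm end Jonas → 2
5:45pm start Ravi → 3
7pm end Kenji → 2
7:30pm end Elena → 1
9pm end Ravi → 0
Peak is 3, at 2pm (Jonas, Marcus, Noor).

3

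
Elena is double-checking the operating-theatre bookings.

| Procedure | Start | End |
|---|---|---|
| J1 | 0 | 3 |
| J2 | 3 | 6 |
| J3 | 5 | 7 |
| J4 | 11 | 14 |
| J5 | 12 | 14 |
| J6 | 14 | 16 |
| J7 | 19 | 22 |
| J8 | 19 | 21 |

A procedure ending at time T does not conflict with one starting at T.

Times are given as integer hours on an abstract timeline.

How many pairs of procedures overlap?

3

Sorted by start: J1, J2, J3, J4, J5, J6, J7, J8.
J2 starts exactly when J1 ends (back-to-back, no overlap) — done with J1.
J3 starts before J2 ends → J2 and J3 overlap.
J4 starts after J2 ends — done with J2.
J4 starts after J3 ends — done with J3.
J5 starts before J4 ends → J4 and J5 overlap.
J6 starts exactly when J4 ends (back-to-back, no overlap) — done with J4.
J6 starts exactly when J5 ends (back-to-back, no overlap) — done with J5.
J7 starts after J6 ends — done with J6.
J8 starts before J7 ends → J7 and J8 overlap.
Overlapping pairs: J2 & J3, J4 & J5, J7 & J8 — 3 in total.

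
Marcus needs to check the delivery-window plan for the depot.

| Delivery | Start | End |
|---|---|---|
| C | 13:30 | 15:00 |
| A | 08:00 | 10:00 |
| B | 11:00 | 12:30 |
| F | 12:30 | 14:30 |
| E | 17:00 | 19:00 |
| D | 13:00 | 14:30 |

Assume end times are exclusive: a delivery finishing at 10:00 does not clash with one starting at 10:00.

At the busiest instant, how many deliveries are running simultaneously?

3

Sort all start/end points and keep a running count:
08:00 start A → 1
10:00 end A → 0
11:00 start B → 1
12:30 end B → 0
12:30 start F → 1
13:00 start D → 2
13:30 start C → 3
14:30 end D → 2
14:30 end F → 1
15:00 end C → 0
17:00 start E → 1
19:00 end E → 0
Peak is 3, at 13:30 (C, D, F).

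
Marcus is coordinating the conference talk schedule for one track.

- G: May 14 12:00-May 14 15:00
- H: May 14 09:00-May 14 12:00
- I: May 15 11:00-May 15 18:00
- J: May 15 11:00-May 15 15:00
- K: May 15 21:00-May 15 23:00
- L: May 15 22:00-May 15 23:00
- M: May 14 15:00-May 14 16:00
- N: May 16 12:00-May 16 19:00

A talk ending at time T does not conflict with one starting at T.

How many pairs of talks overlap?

Sorted by start: H, G, M, I, J, K, L, N.
G starts exactly when H ends (back-to-back, no overlap); H is clear from here.
M starts exactly when G ends (back-to-back, no overlap); G is clear from here.
I starts after M ends; M is clear from here.
J starts before I ends → I and J overlap.
K starts after I ends; I is clear from here.
K starts after J ends; J is clear from here.
L starts before K ends → K and L overlap.
N starts after K ends.
N starts after L ends.
Overlapping pairs: I & J, K & L — 2 in total.

2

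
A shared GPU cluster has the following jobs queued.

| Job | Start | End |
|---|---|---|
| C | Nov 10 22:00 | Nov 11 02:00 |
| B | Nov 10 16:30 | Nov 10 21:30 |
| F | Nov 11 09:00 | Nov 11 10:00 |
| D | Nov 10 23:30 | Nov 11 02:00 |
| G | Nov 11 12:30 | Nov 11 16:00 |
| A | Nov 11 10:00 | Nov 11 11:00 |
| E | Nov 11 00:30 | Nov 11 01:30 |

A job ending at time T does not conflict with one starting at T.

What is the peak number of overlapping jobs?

Walk through starts and ends in time order (an end at T is processed before a start at T):
Nov 10 16:30 start B → 1
Nov 10 21:30 end B → 0
Nov 10 22:00 start C → 1
Nov 10 23:30 start D → 2
Nov 11 00:30 start E → 3
Nov 11 01:30 end E → 2
Nov 11 02:00 end C → 1
Nov 11 02:00 end D → 0
Nov 11 09:00 start F → 1
Nov 11 10:00 end F → 0
Nov 11 10:00 start A → 1
Nov 11 11:00 end A → 0
Nov 11 12:30 start G → 1
Nov 11 16:00 end G → 0
Peak is 3, at Nov 11 00:30 (C, D, E).

3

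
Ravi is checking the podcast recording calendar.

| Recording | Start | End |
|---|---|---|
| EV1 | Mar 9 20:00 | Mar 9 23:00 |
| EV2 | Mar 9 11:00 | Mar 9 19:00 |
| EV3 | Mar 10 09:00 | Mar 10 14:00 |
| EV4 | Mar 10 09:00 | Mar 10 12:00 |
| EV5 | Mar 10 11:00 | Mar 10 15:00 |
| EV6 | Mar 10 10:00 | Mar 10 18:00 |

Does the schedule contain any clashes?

Sorted by start: EV2, EV1, EV3, EV4, EV6, EV5.
EV1 starts after EV2 ends — done with EV2.
EV3 starts after EV1 ends — done with EV1.
EV4 starts before EV3 ends → EV3 and EV4 overlap.
That's a conflict, so the schedule is not conflict-free.

Yes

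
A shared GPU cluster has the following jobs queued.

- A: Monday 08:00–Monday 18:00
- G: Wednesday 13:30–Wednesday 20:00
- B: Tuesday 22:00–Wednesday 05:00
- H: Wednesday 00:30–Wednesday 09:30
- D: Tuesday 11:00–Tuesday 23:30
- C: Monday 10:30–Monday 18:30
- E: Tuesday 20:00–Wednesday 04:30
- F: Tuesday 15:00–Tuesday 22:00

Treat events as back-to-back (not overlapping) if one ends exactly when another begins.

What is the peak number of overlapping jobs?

3

Walk through starts and ends in time order (an end at T is processed before a start at T):
Monday 08:00 start A → 1
Monday 10:30 start C → 2
Monday 18:00 end A → 1
Monday 18:30 end C → 0
Tuesday 11:00 start D → 1
Tuesday 15:00 start F → 2
Tuesday 20:00 start E → 3
Tuesday 22:00 end F → 2
Tuesday 22:00 start B → 3
Tuesday 23:30 end D → 2
Wednesday 00:30 start H → 3
Wednesday 04:30 end E → 2
Wednesday 05:00 end B → 1
Wednesday 09:30 end H → 0
Wednesday 13:30 start G → 1
Wednesday 20:00 end G → 0
Peak is 3, at Tuesday 20:00 (D, E, F).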